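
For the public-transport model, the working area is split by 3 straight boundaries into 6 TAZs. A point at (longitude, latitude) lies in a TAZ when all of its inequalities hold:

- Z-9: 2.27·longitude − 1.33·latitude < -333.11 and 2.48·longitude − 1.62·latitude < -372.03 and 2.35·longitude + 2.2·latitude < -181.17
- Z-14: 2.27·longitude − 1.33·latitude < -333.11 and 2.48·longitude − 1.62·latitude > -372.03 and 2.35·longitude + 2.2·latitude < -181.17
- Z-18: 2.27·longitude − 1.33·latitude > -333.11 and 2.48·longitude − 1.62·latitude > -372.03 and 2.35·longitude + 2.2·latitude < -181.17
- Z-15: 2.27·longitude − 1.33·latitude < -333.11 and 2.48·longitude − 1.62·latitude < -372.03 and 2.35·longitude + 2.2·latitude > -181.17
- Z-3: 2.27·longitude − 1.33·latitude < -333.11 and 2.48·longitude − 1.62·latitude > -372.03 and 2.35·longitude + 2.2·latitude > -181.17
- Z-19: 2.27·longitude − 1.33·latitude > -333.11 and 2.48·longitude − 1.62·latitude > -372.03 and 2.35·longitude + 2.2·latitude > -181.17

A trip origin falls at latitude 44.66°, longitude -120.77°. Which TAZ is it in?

Z-14

2.27·-120.77 − 1.33·44.66 = -333.546, which is < -333.11
2.48·-120.77 − 1.62·44.66 = -371.859, which is > -372.03
2.35·-120.77 + 2.2·44.66 = -185.558, which is < -181.17
This sign pattern matches Z-14.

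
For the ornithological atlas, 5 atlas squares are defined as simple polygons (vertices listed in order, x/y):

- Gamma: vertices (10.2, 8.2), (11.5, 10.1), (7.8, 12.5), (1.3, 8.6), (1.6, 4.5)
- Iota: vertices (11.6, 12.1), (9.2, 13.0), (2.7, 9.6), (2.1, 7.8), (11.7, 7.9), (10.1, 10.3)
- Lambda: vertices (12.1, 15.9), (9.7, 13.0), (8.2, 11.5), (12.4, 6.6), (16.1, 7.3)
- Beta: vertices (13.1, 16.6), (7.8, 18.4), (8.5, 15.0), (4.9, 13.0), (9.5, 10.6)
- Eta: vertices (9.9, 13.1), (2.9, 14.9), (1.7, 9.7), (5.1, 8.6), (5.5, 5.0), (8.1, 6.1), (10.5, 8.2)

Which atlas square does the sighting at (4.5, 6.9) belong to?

Gamma

Cast a ray rightward from (4.5, 6.9). For each polygon, the edges (by vertex number in listed order) whose endpoints lie on opposite sides of y = 6.9, where each meets that height, and whether that is right or left of the point:
Gamma: 4–5 at x≈1.42 (left), 5–1 at x≈7.18 (right) → 1 crossing.
Iota: no edge straddles that height → 0 crossings.
Lambda: 3–4 at x≈12.14 (right), 4–5 at x≈13.99 (right) → 2 crossings.
Beta: no edge straddles that height → 0 crossings.
Eta: 4–5 at x≈5.29 (right), 6–7 at x≈9.01 (right) → 2 crossings.
Only Gamma has an odd count, so the point is inside Gamma.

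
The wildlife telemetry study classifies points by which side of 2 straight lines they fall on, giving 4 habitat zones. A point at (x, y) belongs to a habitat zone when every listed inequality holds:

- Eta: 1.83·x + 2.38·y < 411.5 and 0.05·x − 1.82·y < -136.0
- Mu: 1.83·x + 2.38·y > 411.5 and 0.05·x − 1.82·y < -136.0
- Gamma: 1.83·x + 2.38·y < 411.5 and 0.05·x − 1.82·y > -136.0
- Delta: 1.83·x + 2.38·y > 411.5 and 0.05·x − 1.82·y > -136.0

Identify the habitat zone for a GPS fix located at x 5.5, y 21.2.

Gamma

1.83·5.5 + 2.38·21.2 = 60.521, which is < 411.5
0.05·5.5 − 1.82·21.2 = -38.309, which is > -136.0
This sign pattern matches Gamma.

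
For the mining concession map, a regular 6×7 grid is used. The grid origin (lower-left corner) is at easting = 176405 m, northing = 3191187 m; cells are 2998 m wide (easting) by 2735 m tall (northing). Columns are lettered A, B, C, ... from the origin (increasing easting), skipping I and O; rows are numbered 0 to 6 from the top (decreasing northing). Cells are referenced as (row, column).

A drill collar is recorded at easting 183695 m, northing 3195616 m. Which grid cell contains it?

(5, C)

Column index: ⌊(183695 − 176405) / 2998⌋ = ⌊2.432⌋ = 2 → column C
Row offset from origin: ⌊(3195616 − 3191187) / 2735⌋ = ⌊1.619⌋ = 1 → row 5 (counted from top)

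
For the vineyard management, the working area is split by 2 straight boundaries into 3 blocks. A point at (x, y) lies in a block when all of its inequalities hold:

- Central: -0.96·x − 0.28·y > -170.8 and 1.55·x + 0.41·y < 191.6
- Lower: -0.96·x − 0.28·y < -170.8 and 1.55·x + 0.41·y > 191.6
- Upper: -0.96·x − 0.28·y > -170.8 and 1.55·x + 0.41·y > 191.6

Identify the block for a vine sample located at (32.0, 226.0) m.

-0.96·32.0 − 0.28·226.0 = -94.000, which is > -170.8
1.55·32.0 + 0.41·226.0 = 142.260, which is < 191.6
This sign pattern matches Central.

Central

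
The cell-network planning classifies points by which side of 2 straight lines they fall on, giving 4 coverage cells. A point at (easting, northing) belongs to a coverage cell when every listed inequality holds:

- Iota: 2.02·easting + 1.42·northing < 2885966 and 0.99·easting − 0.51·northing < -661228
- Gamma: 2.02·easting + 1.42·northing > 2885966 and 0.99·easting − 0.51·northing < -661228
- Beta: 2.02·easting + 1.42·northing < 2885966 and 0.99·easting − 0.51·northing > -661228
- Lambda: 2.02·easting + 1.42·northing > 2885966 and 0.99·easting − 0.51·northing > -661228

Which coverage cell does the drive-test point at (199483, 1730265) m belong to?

Iota

2.02·199483 + 1.42·1730265 = 2859931.960, which is < 2885966
0.99·199483 − 0.51·1730265 = -684946.980, which is < -661228
This sign pattern matches Iota.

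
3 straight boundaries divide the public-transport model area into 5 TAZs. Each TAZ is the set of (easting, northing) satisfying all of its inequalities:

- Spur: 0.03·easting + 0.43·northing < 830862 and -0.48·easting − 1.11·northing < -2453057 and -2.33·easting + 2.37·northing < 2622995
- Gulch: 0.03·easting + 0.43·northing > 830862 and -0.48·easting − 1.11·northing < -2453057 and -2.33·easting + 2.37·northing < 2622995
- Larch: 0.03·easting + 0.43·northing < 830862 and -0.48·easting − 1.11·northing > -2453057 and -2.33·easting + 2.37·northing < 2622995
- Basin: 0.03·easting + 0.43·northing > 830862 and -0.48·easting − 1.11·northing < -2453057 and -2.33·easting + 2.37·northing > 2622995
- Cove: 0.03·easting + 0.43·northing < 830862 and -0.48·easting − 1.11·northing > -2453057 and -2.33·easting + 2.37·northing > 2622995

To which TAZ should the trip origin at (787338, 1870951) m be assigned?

Spur

0.03·787338 + 0.43·1870951 = 828129.070, which is < 830862
-0.48·787338 − 1.11·1870951 = -2454677.850, which is < -2453057
-2.33·787338 + 2.37·1870951 = 2599656.330, which is < 2622995
This sign pattern matches Spur.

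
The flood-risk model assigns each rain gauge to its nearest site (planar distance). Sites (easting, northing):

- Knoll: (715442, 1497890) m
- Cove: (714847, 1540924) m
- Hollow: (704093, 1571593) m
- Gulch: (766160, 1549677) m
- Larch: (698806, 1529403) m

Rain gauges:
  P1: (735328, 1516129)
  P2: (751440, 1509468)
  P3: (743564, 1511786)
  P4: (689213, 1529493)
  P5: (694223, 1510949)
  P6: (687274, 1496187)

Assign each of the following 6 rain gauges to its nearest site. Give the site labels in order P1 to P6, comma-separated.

Knoll, Knoll, Knoll, Larch, Larch, Knoll

P1 → Knoll (d²=728114117.00)
P2 → Knoll (d²=1429906088.00)
P3 → Knoll (d²=983945700.00)
P4 → Larch (d²=92033749.00)
P5 → Larch (d²=361554005.00)
P6 → Knoll (d²=796336433.00)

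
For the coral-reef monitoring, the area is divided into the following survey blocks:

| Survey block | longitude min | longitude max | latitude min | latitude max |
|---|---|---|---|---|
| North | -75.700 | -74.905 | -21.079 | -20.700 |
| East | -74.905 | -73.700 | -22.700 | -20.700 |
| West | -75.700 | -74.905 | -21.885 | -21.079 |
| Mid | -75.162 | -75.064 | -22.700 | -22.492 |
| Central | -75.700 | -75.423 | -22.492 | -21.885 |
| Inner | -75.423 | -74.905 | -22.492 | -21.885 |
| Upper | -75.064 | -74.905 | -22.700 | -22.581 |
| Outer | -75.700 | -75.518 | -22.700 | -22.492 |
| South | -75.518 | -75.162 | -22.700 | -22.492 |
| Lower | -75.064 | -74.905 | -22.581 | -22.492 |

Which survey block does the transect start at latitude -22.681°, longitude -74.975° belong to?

Upper

The point has longitude = -74.975 and latitude = -22.681.
Only Upper satisfies -75.064 ≤ longitude ≤ -74.905 and -22.700 ≤ latitude ≤ -22.581.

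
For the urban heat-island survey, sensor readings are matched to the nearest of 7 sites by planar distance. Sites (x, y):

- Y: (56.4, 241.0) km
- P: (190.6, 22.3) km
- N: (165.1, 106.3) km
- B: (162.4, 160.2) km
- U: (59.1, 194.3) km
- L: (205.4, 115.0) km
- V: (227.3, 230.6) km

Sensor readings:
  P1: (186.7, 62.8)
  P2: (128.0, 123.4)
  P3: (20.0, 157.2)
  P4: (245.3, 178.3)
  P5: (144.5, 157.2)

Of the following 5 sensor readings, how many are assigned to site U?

P1 → P
P2 → N
P3 → U
P4 → V
P5 → B
1 of the 5 goes to U.

1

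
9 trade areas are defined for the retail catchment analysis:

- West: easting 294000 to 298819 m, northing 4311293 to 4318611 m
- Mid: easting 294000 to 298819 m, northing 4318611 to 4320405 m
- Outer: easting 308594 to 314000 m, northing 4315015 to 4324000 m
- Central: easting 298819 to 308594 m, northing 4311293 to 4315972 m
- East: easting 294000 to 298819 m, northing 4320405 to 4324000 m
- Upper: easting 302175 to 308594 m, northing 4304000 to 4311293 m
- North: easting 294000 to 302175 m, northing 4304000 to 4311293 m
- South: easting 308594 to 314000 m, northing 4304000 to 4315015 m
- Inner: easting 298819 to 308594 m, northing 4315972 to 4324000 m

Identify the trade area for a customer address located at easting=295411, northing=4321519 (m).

East

The point has easting = 295411 and northing = 4321519.
Only East satisfies 294000 ≤ easting ≤ 298819 and 4320405 ≤ northing ≤ 4324000.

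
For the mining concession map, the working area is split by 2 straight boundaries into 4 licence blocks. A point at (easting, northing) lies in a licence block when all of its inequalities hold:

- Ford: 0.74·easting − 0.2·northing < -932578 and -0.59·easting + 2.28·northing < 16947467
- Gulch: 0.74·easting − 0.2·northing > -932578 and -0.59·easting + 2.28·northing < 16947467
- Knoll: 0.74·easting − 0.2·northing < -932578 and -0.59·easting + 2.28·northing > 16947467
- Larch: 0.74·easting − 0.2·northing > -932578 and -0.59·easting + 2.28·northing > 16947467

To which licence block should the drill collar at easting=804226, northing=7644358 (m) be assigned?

Knoll

0.74·804226 − 0.2·7644358 = -933744.360, which is < -932578
-0.59·804226 + 2.28·7644358 = 16954642.900, which is > 16947467
This sign pattern matches Knoll.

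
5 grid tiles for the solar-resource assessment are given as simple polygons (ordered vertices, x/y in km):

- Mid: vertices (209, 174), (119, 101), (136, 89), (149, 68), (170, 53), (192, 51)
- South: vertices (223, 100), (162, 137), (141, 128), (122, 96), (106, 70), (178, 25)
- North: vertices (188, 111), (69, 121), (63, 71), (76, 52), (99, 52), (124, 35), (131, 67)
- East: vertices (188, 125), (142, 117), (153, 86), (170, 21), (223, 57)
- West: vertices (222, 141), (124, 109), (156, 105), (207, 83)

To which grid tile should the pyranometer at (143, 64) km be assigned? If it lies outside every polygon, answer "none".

Cast a ray rightward from (143, 64). For each polygon, the edges (by vertex number in listed order) whose endpoints lie on opposite sides of y = 64, where each meets that height, and whether that is right or left of the point:
Mid: 4–5 at x≈154.6 (right), 6–1 at x≈193.8 (right) → 2 crossings.
South: 5–6 at x≈115.6 (left), 6–1 at x≈201.4 (right) → 1 crossing.
North: 3–4 at x≈67.8 (left), 6–7 at x≈130.3 (left) → 0 crossings.
East: 3–4 at x≈158.8 (right), 5–1 at x≈219.4 (right) → 2 crossings.
West: no edge straddles that height → 0 crossings.
Only South has an odd count, so the point is inside South.

South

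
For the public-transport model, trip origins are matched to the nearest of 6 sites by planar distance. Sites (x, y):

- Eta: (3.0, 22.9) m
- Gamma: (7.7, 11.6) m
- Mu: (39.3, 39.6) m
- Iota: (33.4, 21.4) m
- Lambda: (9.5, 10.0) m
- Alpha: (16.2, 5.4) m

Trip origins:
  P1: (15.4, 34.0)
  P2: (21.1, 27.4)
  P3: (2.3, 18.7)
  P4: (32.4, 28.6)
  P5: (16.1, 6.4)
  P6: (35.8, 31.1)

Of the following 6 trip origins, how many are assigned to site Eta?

2

P1 → Eta
P2 → Iota
P3 → Eta
P4 → Iota
P5 → Alpha
P6 → Mu
2 of the 6 go to Eta.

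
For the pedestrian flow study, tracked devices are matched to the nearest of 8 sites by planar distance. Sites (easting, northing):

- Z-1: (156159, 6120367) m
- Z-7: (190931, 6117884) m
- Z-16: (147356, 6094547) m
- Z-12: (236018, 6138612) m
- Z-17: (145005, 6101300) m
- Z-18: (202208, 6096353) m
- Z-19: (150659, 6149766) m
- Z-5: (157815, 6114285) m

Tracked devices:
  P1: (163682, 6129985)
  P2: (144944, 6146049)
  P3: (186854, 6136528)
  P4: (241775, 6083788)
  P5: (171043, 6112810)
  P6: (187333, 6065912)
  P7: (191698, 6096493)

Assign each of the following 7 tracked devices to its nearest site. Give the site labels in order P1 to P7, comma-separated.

P1 → Z-1 (d²=149101453.00)
P2 → Z-19 (d²=46477314.00)
P3 → Z-7 (d²=364220665.00)
P4 → Z-18 (d²=1723426714.00)
P5 → Z-5 (d²=177155609.00)
P6 → Z-18 (d²=1147920106.00)
P7 → Z-18 (d²=110479700.00)

Z-1, Z-19, Z-7, Z-18, Z-5, Z-18, Z-18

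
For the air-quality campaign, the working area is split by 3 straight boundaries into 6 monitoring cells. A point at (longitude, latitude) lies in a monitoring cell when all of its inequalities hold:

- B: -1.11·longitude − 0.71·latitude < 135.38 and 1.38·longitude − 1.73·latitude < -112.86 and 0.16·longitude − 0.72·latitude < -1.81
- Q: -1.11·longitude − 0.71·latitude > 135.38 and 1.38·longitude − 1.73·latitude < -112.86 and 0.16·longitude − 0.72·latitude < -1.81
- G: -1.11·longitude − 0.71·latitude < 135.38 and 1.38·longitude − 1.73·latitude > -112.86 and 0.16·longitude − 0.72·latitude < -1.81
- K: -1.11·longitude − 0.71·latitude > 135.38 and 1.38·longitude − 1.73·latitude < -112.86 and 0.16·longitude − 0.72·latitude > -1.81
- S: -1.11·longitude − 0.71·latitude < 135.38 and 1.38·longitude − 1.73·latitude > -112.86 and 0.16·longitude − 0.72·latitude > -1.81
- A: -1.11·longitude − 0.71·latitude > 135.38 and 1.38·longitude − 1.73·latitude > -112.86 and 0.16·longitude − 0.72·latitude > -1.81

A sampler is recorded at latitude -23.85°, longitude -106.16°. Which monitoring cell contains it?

-1.11·-106.16 − 0.71·-23.85 = 134.771, which is < 135.38
1.38·-106.16 − 1.73·-23.85 = -105.240, which is > -112.86
0.16·-106.16 − 0.72·-23.85 = 0.186, which is > -1.81
This sign pattern matches S.

S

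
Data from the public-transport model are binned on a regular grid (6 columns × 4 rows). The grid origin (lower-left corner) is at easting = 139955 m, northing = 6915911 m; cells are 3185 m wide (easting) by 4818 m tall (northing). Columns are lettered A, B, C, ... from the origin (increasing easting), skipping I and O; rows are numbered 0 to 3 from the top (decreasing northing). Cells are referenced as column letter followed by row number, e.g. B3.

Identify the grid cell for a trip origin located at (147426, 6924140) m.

C2

Column index: ⌊(147426 − 139955) / 3185⌋ = ⌊2.346⌋ = 2 → column C
Row offset from origin: ⌊(6924140 − 6915911) / 4818⌋ = ⌊1.708⌋ = 1 → row 2 (counted from top)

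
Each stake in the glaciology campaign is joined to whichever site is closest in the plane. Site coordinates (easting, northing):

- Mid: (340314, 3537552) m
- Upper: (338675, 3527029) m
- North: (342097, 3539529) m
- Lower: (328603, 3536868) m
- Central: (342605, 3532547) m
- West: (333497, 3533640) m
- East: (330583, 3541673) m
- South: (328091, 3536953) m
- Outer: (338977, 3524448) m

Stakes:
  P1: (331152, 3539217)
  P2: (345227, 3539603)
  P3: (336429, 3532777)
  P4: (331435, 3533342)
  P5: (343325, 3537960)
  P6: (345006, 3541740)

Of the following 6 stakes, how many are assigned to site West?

P1 → East
P2 → North
P3 → West
P4 → West
P5 → North
P6 → North
2 of the 6 go to West.

2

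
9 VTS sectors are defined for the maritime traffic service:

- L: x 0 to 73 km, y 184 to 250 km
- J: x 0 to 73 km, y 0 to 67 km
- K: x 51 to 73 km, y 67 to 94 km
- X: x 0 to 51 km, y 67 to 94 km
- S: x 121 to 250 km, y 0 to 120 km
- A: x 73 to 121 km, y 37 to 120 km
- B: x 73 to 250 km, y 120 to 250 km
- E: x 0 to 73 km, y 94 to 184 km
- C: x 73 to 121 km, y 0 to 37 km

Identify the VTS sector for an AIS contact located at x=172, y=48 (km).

The point has x = 172 and y = 48.
Only S satisfies 121 ≤ x ≤ 250 and 0 ≤ y ≤ 120.

S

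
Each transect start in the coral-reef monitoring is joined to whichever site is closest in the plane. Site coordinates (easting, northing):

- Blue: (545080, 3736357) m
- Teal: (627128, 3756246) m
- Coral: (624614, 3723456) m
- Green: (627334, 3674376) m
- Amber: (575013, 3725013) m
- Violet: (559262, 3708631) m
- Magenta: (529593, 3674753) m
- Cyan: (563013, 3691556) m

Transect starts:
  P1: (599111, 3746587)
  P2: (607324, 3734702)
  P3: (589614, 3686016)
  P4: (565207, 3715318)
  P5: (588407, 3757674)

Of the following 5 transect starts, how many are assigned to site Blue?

P1 → Teal
P2 → Coral
P3 → Cyan
P4 → Violet
P5 → Amber
0 of the 5 go to Blue.

0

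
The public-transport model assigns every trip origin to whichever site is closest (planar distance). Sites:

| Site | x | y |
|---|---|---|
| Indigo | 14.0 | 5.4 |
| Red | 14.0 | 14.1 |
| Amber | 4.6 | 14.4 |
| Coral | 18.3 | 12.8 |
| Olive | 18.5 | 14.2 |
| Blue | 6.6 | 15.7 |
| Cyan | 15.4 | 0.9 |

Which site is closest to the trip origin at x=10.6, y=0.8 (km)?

Cyan

Squared distances to each site:
Indigo: 32.720; Red: 188.450; Amber: 220.960; Coral: 203.290; Olive: 241.970; Blue: 238.010; Cyan: 23.050.
Minimum at Cyan.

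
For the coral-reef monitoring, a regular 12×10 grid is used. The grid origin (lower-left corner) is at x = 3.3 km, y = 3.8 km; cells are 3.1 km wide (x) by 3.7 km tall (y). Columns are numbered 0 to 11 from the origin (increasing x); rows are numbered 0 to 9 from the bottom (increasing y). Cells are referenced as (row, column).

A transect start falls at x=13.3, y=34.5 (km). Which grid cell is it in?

Column index: ⌊(13.3 − 3.3) / 3.1⌋ = ⌊3.226⌋ = 3
Row offset from origin: ⌊(34.5 − 3.8) / 3.7⌋ = ⌊8.297⌋ = 8 → row 8

(8, 3)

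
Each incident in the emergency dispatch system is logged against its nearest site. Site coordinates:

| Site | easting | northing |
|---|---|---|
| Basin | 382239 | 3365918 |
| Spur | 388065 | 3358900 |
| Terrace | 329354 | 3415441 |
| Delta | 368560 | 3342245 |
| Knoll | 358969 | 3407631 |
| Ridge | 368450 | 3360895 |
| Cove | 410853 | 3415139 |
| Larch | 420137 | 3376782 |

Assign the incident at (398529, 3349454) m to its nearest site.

Spur

Squared distances to each site:
Basin: 536427396.000; Spur: 198722212.000; Terrace: 9139464794.000; Delta: 950110642.000; Knoll: 4949556929.000; Ridge: 1035642722.000; Cove: 4466400201.000; Larch: 1213725248.000.
Minimum at Spur.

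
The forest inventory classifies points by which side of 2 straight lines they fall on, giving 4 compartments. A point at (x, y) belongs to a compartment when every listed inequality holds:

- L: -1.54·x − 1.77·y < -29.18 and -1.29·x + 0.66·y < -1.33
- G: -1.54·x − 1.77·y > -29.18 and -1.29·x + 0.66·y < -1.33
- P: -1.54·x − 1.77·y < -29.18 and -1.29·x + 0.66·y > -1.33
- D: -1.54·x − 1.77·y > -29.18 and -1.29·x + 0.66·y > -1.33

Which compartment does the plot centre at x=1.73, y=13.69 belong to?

D

-1.54·1.73 − 1.77·13.69 = -26.896, which is > -29.18
-1.29·1.73 + 0.66·13.69 = 6.804, which is > -1.33
This sign pattern matches D.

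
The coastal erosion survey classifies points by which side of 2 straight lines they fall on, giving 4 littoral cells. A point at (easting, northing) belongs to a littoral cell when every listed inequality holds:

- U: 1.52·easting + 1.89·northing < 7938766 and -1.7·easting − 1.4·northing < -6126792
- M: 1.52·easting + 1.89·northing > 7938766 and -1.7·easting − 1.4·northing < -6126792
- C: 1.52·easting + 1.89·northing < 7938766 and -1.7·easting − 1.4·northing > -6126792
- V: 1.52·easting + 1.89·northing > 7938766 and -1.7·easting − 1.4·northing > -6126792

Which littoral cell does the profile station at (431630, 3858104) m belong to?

1.52·431630 + 1.89·3858104 = 7947894.160, which is > 7938766
-1.7·431630 − 1.4·3858104 = -6135116.600, which is < -6126792
This sign pattern matches M.

M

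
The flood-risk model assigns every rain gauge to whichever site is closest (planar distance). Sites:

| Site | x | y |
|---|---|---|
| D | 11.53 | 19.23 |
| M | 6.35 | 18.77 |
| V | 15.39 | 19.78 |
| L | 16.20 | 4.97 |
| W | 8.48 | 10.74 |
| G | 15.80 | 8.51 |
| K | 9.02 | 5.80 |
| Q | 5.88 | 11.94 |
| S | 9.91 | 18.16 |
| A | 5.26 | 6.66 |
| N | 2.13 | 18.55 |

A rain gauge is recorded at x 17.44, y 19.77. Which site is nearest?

Squared distances to each site:
D: 35.220; M: 123.988; V: 4.203; L: 220.578; W: 161.822; G: 129.477; K: 266.057; Q: 194.943; S: 59.293; A: 320.225; N: 235.885.
Minimum at V.

V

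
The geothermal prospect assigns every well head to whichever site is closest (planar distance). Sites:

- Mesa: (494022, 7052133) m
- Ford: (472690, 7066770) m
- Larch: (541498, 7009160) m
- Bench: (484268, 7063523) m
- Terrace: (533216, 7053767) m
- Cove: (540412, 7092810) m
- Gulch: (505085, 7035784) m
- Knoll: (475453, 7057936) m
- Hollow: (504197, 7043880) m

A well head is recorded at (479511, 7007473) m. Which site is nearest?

Gulch

Squared distances to each site:
Mesa: 2205084721.000; Ford: 3562660250.000; Larch: 3845234138.000; Bench: 3164231549.000; Terrace: 5027361461.000; Cove: 10991335370.000; Gulch: 1455542197.000; Knoll: 2562981733.000; Hollow: 1934868245.000.
Minimum at Gulch.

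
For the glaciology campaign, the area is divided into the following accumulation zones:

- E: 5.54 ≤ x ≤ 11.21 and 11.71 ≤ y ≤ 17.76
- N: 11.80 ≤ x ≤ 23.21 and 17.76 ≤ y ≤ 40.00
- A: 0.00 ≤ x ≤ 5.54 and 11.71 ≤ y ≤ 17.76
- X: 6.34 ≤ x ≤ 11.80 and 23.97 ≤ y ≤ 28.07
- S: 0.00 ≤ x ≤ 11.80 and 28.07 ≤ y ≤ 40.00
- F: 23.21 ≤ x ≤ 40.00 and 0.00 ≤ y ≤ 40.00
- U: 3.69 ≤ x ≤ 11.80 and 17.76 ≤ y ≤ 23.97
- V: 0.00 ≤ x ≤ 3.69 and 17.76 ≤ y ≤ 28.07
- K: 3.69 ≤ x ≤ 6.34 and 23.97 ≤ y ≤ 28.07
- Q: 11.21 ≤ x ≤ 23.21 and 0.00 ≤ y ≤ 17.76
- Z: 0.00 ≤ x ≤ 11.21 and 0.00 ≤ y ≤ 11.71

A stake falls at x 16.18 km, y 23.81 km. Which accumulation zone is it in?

The point has x = 16.18 and y = 23.81.
Only N satisfies 11.80 ≤ x ≤ 23.21 and 17.76 ≤ y ≤ 40.00.

N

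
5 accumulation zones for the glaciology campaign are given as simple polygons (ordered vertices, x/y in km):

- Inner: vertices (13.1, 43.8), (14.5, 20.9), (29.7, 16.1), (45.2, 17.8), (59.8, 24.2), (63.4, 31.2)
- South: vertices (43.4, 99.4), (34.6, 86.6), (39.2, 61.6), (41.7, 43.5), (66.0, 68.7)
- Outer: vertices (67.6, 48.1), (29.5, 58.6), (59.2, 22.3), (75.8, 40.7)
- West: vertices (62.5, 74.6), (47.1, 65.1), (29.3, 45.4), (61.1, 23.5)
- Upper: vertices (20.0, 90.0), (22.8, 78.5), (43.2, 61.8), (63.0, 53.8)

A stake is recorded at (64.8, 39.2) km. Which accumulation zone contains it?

Cast a ray rightward from (64.8, 39.2). For each polygon, the edges (by vertex number in listed order) whose endpoints lie on opposite sides of y = 39.2, where each meets that height, and whether that is right or left of the point:
Inner: 1–2 at x≈13.38 (left), 6–1 at x≈31.46 (left) → 0 crossings.
South: no edge straddles that height → 0 crossings.
Outer: 2–3 at x≈45.37 (left), 3–4 at x≈74.45 (right) → 1 crossing.
West: 3–4 at x≈38.30 (left), 4–1 at x≈61.53 (left) → 0 crossings.
Upper: no edge straddles that height → 0 crossings.
Only Outer has an odd count, so the point is inside Outer.

Outer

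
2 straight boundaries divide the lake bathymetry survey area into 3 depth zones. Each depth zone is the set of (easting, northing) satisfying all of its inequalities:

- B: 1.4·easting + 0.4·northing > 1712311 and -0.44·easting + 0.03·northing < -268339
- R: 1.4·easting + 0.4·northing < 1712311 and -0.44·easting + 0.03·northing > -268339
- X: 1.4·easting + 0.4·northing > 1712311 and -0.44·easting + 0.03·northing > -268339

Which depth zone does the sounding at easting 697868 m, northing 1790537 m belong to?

R

1.4·697868 + 0.4·1790537 = 1693230.000, which is < 1712311
-0.44·697868 + 0.03·1790537 = -253345.810, which is > -268339
This sign pattern matches R.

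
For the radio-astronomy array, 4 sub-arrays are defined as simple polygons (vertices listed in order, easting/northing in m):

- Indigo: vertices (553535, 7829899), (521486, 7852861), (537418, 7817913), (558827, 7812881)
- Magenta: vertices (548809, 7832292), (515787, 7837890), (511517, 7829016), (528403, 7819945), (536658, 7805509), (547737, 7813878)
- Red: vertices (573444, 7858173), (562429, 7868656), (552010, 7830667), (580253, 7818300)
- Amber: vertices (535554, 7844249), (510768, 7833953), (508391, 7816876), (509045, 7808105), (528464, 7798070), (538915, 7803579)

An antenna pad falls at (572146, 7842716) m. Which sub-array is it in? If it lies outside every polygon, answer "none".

Cast a ray rightward from (572146, 7842716). For each polygon, the edges (by vertex number in listed order) whose endpoints lie on opposite sides of northing = 7842716, where each meets that height, and whether that is right or left of the point:
Indigo: 1–2 at easting≈535645.8 (left), 2–3 at easting≈526110.9 (left) → 0 crossings.
Magenta: no edge straddles that height → 0 crossings.
Red: 2–3 at easting≈555314.6 (left), 4–1 at easting≈576083.5 (right) → 1 crossing.
Amber: 1–2 at easting≈531863.5 (left), 6–1 at easting≈535680.7 (left) → 0 crossings.
Only Red has an odd count, so the point is inside Red.

Red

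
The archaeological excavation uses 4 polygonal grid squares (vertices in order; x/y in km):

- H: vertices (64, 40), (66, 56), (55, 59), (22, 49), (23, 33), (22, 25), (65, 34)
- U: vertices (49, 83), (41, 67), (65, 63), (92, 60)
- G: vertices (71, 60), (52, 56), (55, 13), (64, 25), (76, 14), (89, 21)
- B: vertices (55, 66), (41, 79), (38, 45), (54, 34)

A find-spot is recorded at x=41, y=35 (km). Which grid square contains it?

Cast a ray rightward from (41, 35). For each polygon, the edges (by vertex number in listed order) whose endpoints lie on opposite sides of y = 35, where each meets that height, and whether that is right or left of the point:
H: 4–5 at x≈22.9 (left), 7–1 at x≈64.8 (right) → 1 crossing.
U: no edge straddles that height → 0 crossings.
G: 2–3 at x≈53.5 (right), 6–1 at x≈82.5 (right) → 2 crossings.
B: 3–4 at x≈52.5 (right), 4–1 at x≈54.0 (right) → 2 crossings.
Only H has an odd count, so the point is inside H.

H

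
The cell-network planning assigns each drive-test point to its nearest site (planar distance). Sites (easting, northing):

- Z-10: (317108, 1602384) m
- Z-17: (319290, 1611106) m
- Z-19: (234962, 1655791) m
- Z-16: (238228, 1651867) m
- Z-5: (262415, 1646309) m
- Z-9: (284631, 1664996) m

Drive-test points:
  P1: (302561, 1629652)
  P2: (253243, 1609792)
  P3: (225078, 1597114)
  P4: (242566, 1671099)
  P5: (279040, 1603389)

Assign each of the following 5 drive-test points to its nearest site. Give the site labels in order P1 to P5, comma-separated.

P1 → Z-17 (d²=623813557.00)
P2 → Z-5 (d²=1417616873.00)
P3 → Z-16 (d²=3170813509.00)
P4 → Z-19 (d²=292155680.00)
P5 → Z-10 (d²=1450182649.00)

Z-17, Z-5, Z-16, Z-19, Z-10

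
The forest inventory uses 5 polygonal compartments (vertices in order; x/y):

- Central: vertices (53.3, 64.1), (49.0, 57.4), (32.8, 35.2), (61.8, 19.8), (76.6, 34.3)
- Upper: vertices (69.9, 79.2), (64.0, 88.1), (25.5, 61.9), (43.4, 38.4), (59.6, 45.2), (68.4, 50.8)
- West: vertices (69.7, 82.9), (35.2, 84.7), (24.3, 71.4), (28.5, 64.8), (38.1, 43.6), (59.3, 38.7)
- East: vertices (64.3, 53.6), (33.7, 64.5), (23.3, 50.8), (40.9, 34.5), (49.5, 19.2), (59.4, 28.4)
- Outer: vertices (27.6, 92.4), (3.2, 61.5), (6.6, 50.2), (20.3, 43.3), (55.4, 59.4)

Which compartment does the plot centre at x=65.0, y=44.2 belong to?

Central

Cast a ray rightward from (65.0, 44.2). For each polygon, the edges (by vertex number in listed order) whose endpoints lie on opposite sides of y = 44.2, where each meets that height, and whether that is right or left of the point:
Central: 2–3 at x≈39.37 (left), 5–1 at x≈68.86 (right) → 1 crossing.
Upper: 3–4 at x≈38.98 (left), 4–5 at x≈57.22 (left) → 0 crossings.
West: 4–5 at x≈37.83 (left), 6–1 at x≈60.59 (left) → 0 crossings.
East: 3–4 at x≈30.43 (left), 6–1 at x≈62.47 (left) → 0 crossings.
Outer: 3–4 at x≈18.51 (left), 4–5 at x≈22.26 (left) → 0 crossings.
Only Central has an odd count, so the point is inside Central.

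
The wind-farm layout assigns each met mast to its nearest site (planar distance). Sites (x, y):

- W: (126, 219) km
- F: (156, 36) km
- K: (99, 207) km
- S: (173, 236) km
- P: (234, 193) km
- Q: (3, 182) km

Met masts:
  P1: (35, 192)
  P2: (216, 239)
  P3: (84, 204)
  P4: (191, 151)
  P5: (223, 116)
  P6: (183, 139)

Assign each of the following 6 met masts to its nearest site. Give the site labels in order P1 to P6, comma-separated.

P1 → Q (d²=1124.00)
P2 → S (d²=1858.00)
P3 → K (d²=234.00)
P4 → P (d²=3613.00)
P5 → P (d²=6050.00)
P6 → P (d²=5517.00)

Q, S, K, P, P, P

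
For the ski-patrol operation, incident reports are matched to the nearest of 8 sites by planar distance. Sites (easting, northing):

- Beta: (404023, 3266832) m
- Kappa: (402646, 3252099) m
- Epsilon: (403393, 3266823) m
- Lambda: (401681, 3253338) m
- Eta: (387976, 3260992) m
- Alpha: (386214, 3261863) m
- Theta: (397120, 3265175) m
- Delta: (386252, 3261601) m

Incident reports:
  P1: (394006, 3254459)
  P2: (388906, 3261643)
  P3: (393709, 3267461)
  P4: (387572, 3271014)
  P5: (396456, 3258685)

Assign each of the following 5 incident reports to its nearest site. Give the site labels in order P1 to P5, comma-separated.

P1 → Lambda (d²=60162266.00)
P2 → Eta (d²=1288701.00)
P3 → Theta (d²=16860717.00)
P4 → Alpha (d²=85584965.00)
P5 → Theta (d²=42560996.00)

Lambda, Eta, Theta, Alpha, Theta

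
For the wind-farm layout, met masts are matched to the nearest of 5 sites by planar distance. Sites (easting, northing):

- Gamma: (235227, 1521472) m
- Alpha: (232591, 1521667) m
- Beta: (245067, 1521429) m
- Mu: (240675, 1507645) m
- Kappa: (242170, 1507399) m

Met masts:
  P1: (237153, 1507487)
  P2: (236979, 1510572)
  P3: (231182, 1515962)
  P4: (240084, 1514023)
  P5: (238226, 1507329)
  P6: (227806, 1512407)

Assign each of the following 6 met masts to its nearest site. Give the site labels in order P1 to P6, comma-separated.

P1 → Mu (d²=12429448.00)
P2 → Mu (d²=22227745.00)
P3 → Alpha (d²=34532306.00)
P4 → Mu (d²=41028165.00)
P5 → Mu (d²=6097457.00)
P6 → Alpha (d²=108643825.00)

Mu, Mu, Alpha, Mu, Mu, Alpha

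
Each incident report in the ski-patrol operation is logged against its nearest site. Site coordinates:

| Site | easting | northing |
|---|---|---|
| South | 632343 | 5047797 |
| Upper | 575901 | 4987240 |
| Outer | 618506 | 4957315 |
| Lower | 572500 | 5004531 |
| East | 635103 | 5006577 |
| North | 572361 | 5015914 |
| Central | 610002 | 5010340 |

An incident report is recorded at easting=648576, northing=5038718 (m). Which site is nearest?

South

Squared distances to each site:
South: 345938530.000; Upper: 7931640109.000; Outer: 7530653309.000; Lower: 6956308745.000; East: 1214565610.000; North: 6328748641.000; Central: 2293264360.000.
Minimum at South.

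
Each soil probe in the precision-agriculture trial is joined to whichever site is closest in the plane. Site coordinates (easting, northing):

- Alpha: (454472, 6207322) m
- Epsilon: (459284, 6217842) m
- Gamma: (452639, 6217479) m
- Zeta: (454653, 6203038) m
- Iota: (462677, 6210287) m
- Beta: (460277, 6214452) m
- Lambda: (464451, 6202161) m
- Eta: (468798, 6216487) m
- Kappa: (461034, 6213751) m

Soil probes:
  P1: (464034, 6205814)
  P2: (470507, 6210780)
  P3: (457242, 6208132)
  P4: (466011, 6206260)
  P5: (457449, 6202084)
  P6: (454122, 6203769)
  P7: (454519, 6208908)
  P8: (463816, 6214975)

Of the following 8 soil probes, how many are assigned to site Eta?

P1 → Lambda
P2 → Eta
P3 → Alpha
P4 → Lambda
P5 → Zeta
P6 → Zeta
P7 → Alpha
P8 → Kappa
1 of the 8 goes to Eta.

1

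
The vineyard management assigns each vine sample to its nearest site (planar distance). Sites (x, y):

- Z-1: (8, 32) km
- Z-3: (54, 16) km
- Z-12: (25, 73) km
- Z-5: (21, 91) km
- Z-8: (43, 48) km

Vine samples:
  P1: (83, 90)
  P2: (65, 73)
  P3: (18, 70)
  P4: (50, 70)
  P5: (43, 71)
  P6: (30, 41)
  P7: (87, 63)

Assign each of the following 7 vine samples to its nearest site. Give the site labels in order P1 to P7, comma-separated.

Z-8, Z-8, Z-12, Z-8, Z-12, Z-8, Z-8

P1 → Z-8 (d²=3364.00)
P2 → Z-8 (d²=1109.00)
P3 → Z-12 (d²=58.00)
P4 → Z-8 (d²=533.00)
P5 → Z-12 (d²=328.00)
P6 → Z-8 (d²=218.00)
P7 → Z-8 (d²=2161.00)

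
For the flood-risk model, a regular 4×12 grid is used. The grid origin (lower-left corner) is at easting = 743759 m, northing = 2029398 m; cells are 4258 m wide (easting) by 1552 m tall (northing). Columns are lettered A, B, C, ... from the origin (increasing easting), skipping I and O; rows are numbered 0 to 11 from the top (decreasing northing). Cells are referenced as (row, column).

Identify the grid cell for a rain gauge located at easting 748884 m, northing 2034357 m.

(8, B)

Column index: ⌊(748884 − 743759) / 4258⌋ = ⌊1.204⌋ = 1 → column B
Row offset from origin: ⌊(2034357 − 2029398) / 1552⌋ = ⌊3.195⌋ = 3 → row 8 (counted from top)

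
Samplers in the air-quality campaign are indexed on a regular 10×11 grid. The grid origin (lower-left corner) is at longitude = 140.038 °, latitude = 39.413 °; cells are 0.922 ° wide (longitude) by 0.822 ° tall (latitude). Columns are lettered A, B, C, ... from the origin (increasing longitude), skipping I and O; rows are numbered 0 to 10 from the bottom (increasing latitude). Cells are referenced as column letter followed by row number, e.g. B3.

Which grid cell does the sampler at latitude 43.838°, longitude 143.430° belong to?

Column index: ⌊(143.430 − 140.038) / 0.922⌋ = ⌊3.679⌋ = 3 → column D
Row offset from origin: ⌊(43.838 − 39.413) / 0.822⌋ = ⌊5.383⌋ = 5 → row 5

D5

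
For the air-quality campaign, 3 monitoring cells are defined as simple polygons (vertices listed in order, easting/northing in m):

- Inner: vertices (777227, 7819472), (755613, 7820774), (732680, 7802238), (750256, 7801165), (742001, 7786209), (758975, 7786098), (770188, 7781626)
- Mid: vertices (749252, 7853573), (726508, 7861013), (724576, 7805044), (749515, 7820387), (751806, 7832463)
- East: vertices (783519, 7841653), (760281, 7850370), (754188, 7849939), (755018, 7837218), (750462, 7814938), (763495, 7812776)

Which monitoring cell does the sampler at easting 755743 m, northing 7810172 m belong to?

Inner

Cast a ray rightward from (755743, 7810172). For each polygon, the edges (by vertex number in listed order) whose endpoints lie on opposite sides of northing = 7810172, where each meets that height, and whether that is right or left of the point:
Inner: 2–3 at easting≈742496.1 (left), 7–1 at easting≈775497.3 (right) → 1 crossing.
Mid: 2–3 at easting≈724753.0 (left), 3–4 at easting≈732911.2 (left) → 0 crossings.
East: no edge straddles that height → 0 crossings.
Only Inner has an odd count, so the point is inside Inner.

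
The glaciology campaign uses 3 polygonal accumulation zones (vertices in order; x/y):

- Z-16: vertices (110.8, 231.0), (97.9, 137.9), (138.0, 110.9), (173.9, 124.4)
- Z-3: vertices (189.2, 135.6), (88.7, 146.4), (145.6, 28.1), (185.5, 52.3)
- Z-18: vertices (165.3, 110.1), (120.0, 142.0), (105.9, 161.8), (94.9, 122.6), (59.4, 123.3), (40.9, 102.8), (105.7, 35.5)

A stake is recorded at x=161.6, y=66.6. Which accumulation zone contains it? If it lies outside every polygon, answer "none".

Cast a ray rightward from (161.6, 66.6). For each polygon, the edges (by vertex number in listed order) whose endpoints lie on opposite sides of y = 66.6, where each meets that height, and whether that is right or left of the point:
Z-16: no edge straddles that height → 0 crossings.
Z-3: 2–3 at x≈127.08 (left), 4–1 at x≈186.14 (right) → 1 crossing.
Z-18: 6–7 at x≈75.76 (left), 7–1 at x≈130.55 (left) → 0 crossings.
Only Z-3 has an odd count, so the point is inside Z-3.

Z-3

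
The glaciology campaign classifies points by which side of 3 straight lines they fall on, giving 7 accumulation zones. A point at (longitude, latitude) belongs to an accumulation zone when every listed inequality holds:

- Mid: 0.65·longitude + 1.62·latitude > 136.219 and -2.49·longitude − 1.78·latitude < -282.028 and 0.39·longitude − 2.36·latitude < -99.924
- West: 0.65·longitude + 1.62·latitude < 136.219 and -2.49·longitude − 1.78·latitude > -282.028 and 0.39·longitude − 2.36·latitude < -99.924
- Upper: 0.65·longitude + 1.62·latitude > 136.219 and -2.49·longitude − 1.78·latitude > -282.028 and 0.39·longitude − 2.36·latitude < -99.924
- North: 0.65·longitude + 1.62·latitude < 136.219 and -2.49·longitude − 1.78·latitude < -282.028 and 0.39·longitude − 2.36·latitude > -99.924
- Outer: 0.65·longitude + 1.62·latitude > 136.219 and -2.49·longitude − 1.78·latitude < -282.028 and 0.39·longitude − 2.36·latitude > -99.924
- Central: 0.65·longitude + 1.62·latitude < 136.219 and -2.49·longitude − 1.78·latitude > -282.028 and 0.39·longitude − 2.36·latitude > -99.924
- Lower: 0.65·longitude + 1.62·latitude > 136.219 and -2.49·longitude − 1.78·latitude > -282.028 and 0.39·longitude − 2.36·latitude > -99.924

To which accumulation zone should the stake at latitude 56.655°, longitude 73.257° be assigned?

Mid

0.65·73.257 + 1.62·56.655 = 139.398, which is > 136.219
-2.49·73.257 − 1.78·56.655 = -283.256, which is < -282.028
0.39·73.257 − 2.36·56.655 = -105.136, which is < -99.924
This sign pattern matches Mid.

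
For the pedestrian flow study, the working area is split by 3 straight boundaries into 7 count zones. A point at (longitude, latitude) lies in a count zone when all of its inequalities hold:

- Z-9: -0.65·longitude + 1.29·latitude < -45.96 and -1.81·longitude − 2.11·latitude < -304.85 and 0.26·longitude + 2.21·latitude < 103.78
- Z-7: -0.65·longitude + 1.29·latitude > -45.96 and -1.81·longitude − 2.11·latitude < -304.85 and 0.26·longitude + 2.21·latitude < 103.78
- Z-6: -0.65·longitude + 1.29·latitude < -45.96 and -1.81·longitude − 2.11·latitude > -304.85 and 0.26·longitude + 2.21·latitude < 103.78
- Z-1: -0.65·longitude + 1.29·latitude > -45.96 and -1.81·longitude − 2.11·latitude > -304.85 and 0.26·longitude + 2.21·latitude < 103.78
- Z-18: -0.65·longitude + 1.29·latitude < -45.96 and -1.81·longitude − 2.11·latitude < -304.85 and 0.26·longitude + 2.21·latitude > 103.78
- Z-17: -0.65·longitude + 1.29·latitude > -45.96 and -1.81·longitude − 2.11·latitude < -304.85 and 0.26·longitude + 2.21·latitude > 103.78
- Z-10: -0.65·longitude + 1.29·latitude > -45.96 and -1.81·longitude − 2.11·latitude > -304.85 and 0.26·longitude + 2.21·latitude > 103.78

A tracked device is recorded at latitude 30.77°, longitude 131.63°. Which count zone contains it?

Z-1

-0.65·131.63 + 1.29·30.77 = -45.866, which is > -45.96
-1.81·131.63 − 2.11·30.77 = -303.175, which is > -304.85
0.26·131.63 + 2.21·30.77 = 102.225, which is < 103.78
This sign pattern matches Z-1.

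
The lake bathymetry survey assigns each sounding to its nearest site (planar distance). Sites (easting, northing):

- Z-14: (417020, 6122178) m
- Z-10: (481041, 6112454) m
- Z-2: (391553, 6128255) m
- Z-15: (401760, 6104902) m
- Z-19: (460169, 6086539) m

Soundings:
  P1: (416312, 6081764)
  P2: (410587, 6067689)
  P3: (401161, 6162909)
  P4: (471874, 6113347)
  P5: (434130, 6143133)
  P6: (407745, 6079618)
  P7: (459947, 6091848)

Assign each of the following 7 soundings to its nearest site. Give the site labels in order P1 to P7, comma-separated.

P1 → Z-15 (d²=747127748.00)
P2 → Z-15 (d²=1462723298.00)
P3 → Z-2 (d²=1293213380.00)
P4 → Z-10 (d²=84831338.00)
P5 → Z-14 (d²=731864125.00)
P6 → Z-15 (d²=675100881.00)
P7 → Z-19 (d²=28234765.00)

Z-15, Z-15, Z-2, Z-10, Z-14, Z-15, Z-19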